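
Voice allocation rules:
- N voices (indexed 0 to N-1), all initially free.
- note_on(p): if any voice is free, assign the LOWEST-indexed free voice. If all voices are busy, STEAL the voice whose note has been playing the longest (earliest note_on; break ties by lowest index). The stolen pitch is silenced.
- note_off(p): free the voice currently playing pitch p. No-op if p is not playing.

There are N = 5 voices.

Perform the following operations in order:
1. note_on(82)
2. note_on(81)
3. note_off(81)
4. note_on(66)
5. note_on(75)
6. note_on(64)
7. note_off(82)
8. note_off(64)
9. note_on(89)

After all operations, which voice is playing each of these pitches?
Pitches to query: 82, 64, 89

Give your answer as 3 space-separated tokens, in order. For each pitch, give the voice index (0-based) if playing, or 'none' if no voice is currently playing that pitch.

Op 1: note_on(82): voice 0 is free -> assigned | voices=[82 - - - -]
Op 2: note_on(81): voice 1 is free -> assigned | voices=[82 81 - - -]
Op 3: note_off(81): free voice 1 | voices=[82 - - - -]
Op 4: note_on(66): voice 1 is free -> assigned | voices=[82 66 - - -]
Op 5: note_on(75): voice 2 is free -> assigned | voices=[82 66 75 - -]
Op 6: note_on(64): voice 3 is free -> assigned | voices=[82 66 75 64 -]
Op 7: note_off(82): free voice 0 | voices=[- 66 75 64 -]
Op 8: note_off(64): free voice 3 | voices=[- 66 75 - -]
Op 9: note_on(89): voice 0 is free -> assigned | voices=[89 66 75 - -]

Answer: none none 0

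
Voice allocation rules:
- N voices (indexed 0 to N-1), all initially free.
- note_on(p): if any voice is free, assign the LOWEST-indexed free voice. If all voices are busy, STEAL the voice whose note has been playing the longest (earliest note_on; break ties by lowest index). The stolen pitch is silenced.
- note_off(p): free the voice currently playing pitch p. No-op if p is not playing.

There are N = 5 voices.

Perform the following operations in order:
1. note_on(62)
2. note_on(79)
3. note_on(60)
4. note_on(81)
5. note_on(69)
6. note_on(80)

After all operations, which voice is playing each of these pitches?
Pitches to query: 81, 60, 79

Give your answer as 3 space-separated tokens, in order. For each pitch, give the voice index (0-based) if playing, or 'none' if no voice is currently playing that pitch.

Answer: 3 2 1

Derivation:
Op 1: note_on(62): voice 0 is free -> assigned | voices=[62 - - - -]
Op 2: note_on(79): voice 1 is free -> assigned | voices=[62 79 - - -]
Op 3: note_on(60): voice 2 is free -> assigned | voices=[62 79 60 - -]
Op 4: note_on(81): voice 3 is free -> assigned | voices=[62 79 60 81 -]
Op 5: note_on(69): voice 4 is free -> assigned | voices=[62 79 60 81 69]
Op 6: note_on(80): all voices busy, STEAL voice 0 (pitch 62, oldest) -> assign | voices=[80 79 60 81 69]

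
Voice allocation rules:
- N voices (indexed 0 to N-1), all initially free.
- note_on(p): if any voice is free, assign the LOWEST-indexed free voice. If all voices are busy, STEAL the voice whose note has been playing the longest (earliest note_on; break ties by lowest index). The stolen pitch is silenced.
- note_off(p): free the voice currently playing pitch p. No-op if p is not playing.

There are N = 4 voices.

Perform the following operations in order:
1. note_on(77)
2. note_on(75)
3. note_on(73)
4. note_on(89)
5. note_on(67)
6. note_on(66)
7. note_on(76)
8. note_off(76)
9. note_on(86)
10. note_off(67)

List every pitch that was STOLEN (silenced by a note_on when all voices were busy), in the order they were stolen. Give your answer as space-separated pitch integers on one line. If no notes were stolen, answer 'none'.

Op 1: note_on(77): voice 0 is free -> assigned | voices=[77 - - -]
Op 2: note_on(75): voice 1 is free -> assigned | voices=[77 75 - -]
Op 3: note_on(73): voice 2 is free -> assigned | voices=[77 75 73 -]
Op 4: note_on(89): voice 3 is free -> assigned | voices=[77 75 73 89]
Op 5: note_on(67): all voices busy, STEAL voice 0 (pitch 77, oldest) -> assign | voices=[67 75 73 89]
Op 6: note_on(66): all voices busy, STEAL voice 1 (pitch 75, oldest) -> assign | voices=[67 66 73 89]
Op 7: note_on(76): all voices busy, STEAL voice 2 (pitch 73, oldest) -> assign | voices=[67 66 76 89]
Op 8: note_off(76): free voice 2 | voices=[67 66 - 89]
Op 9: note_on(86): voice 2 is free -> assigned | voices=[67 66 86 89]
Op 10: note_off(67): free voice 0 | voices=[- 66 86 89]

Answer: 77 75 73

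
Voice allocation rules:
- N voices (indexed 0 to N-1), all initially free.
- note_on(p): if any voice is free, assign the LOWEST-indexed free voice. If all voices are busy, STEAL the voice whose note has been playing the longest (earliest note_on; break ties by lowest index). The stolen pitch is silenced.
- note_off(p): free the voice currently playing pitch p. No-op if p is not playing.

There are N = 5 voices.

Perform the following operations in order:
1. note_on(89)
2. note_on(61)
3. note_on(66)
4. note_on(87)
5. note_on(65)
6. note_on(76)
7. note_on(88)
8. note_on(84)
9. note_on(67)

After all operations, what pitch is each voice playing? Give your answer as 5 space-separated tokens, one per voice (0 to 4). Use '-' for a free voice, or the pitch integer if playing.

Answer: 76 88 84 67 65

Derivation:
Op 1: note_on(89): voice 0 is free -> assigned | voices=[89 - - - -]
Op 2: note_on(61): voice 1 is free -> assigned | voices=[89 61 - - -]
Op 3: note_on(66): voice 2 is free -> assigned | voices=[89 61 66 - -]
Op 4: note_on(87): voice 3 is free -> assigned | voices=[89 61 66 87 -]
Op 5: note_on(65): voice 4 is free -> assigned | voices=[89 61 66 87 65]
Op 6: note_on(76): all voices busy, STEAL voice 0 (pitch 89, oldest) -> assign | voices=[76 61 66 87 65]
Op 7: note_on(88): all voices busy, STEAL voice 1 (pitch 61, oldest) -> assign | voices=[76 88 66 87 65]
Op 8: note_on(84): all voices busy, STEAL voice 2 (pitch 66, oldest) -> assign | voices=[76 88 84 87 65]
Op 9: note_on(67): all voices busy, STEAL voice 3 (pitch 87, oldest) -> assign | voices=[76 88 84 67 65]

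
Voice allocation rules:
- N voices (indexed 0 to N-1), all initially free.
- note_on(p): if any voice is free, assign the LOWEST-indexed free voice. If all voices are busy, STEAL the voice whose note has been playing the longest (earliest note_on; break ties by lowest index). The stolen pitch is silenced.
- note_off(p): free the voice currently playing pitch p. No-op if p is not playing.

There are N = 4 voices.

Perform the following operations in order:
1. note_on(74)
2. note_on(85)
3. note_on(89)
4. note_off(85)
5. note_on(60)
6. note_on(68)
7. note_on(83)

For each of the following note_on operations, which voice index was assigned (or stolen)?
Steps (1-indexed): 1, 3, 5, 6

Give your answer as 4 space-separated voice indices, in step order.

Op 1: note_on(74): voice 0 is free -> assigned | voices=[74 - - -]
Op 2: note_on(85): voice 1 is free -> assigned | voices=[74 85 - -]
Op 3: note_on(89): voice 2 is free -> assigned | voices=[74 85 89 -]
Op 4: note_off(85): free voice 1 | voices=[74 - 89 -]
Op 5: note_on(60): voice 1 is free -> assigned | voices=[74 60 89 -]
Op 6: note_on(68): voice 3 is free -> assigned | voices=[74 60 89 68]
Op 7: note_on(83): all voices busy, STEAL voice 0 (pitch 74, oldest) -> assign | voices=[83 60 89 68]

Answer: 0 2 1 3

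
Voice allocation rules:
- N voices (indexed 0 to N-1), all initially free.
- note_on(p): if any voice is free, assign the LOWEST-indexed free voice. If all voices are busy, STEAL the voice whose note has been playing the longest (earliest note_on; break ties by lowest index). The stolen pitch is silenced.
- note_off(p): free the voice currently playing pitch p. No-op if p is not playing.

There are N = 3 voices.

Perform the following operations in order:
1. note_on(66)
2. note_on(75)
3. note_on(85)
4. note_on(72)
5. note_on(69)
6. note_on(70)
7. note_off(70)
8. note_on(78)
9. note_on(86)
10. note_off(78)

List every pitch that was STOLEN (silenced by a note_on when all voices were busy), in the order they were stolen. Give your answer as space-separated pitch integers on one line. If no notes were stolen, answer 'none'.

Op 1: note_on(66): voice 0 is free -> assigned | voices=[66 - -]
Op 2: note_on(75): voice 1 is free -> assigned | voices=[66 75 -]
Op 3: note_on(85): voice 2 is free -> assigned | voices=[66 75 85]
Op 4: note_on(72): all voices busy, STEAL voice 0 (pitch 66, oldest) -> assign | voices=[72 75 85]
Op 5: note_on(69): all voices busy, STEAL voice 1 (pitch 75, oldest) -> assign | voices=[72 69 85]
Op 6: note_on(70): all voices busy, STEAL voice 2 (pitch 85, oldest) -> assign | voices=[72 69 70]
Op 7: note_off(70): free voice 2 | voices=[72 69 -]
Op 8: note_on(78): voice 2 is free -> assigned | voices=[72 69 78]
Op 9: note_on(86): all voices busy, STEAL voice 0 (pitch 72, oldest) -> assign | voices=[86 69 78]
Op 10: note_off(78): free voice 2 | voices=[86 69 -]

Answer: 66 75 85 72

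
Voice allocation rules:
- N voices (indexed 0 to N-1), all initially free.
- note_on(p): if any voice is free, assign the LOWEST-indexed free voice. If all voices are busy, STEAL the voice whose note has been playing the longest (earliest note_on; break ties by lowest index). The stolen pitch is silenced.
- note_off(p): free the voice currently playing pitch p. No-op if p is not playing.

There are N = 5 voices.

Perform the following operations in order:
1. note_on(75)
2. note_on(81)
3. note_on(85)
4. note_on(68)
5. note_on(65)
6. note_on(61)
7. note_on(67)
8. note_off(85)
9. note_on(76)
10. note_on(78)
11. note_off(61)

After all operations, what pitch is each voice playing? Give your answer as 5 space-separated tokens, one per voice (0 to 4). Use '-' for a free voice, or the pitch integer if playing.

Op 1: note_on(75): voice 0 is free -> assigned | voices=[75 - - - -]
Op 2: note_on(81): voice 1 is free -> assigned | voices=[75 81 - - -]
Op 3: note_on(85): voice 2 is free -> assigned | voices=[75 81 85 - -]
Op 4: note_on(68): voice 3 is free -> assigned | voices=[75 81 85 68 -]
Op 5: note_on(65): voice 4 is free -> assigned | voices=[75 81 85 68 65]
Op 6: note_on(61): all voices busy, STEAL voice 0 (pitch 75, oldest) -> assign | voices=[61 81 85 68 65]
Op 7: note_on(67): all voices busy, STEAL voice 1 (pitch 81, oldest) -> assign | voices=[61 67 85 68 65]
Op 8: note_off(85): free voice 2 | voices=[61 67 - 68 65]
Op 9: note_on(76): voice 2 is free -> assigned | voices=[61 67 76 68 65]
Op 10: note_on(78): all voices busy, STEAL voice 3 (pitch 68, oldest) -> assign | voices=[61 67 76 78 65]
Op 11: note_off(61): free voice 0 | voices=[- 67 76 78 65]

Answer: - 67 76 78 65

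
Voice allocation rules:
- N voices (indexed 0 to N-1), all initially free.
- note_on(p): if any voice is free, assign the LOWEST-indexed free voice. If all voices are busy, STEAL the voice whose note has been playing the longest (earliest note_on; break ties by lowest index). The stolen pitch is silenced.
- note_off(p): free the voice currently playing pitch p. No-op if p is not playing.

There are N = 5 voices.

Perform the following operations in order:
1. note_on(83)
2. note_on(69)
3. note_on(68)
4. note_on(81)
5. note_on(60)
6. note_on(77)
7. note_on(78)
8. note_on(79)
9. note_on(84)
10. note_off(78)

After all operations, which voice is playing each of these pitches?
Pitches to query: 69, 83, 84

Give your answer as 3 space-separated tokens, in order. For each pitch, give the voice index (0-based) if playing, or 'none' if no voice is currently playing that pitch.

Answer: none none 3

Derivation:
Op 1: note_on(83): voice 0 is free -> assigned | voices=[83 - - - -]
Op 2: note_on(69): voice 1 is free -> assigned | voices=[83 69 - - -]
Op 3: note_on(68): voice 2 is free -> assigned | voices=[83 69 68 - -]
Op 4: note_on(81): voice 3 is free -> assigned | voices=[83 69 68 81 -]
Op 5: note_on(60): voice 4 is free -> assigned | voices=[83 69 68 81 60]
Op 6: note_on(77): all voices busy, STEAL voice 0 (pitch 83, oldest) -> assign | voices=[77 69 68 81 60]
Op 7: note_on(78): all voices busy, STEAL voice 1 (pitch 69, oldest) -> assign | voices=[77 78 68 81 60]
Op 8: note_on(79): all voices busy, STEAL voice 2 (pitch 68, oldest) -> assign | voices=[77 78 79 81 60]
Op 9: note_on(84): all voices busy, STEAL voice 3 (pitch 81, oldest) -> assign | voices=[77 78 79 84 60]
Op 10: note_off(78): free voice 1 | voices=[77 - 79 84 60]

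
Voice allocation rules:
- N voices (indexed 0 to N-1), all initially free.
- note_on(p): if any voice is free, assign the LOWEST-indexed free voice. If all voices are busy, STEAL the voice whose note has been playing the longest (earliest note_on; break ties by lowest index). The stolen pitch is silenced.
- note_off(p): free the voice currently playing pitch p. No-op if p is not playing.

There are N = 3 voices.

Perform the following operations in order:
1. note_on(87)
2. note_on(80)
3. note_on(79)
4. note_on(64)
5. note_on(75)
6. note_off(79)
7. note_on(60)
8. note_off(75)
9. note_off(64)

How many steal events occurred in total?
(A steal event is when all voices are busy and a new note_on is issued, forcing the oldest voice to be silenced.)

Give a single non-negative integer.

Op 1: note_on(87): voice 0 is free -> assigned | voices=[87 - -]
Op 2: note_on(80): voice 1 is free -> assigned | voices=[87 80 -]
Op 3: note_on(79): voice 2 is free -> assigned | voices=[87 80 79]
Op 4: note_on(64): all voices busy, STEAL voice 0 (pitch 87, oldest) -> assign | voices=[64 80 79]
Op 5: note_on(75): all voices busy, STEAL voice 1 (pitch 80, oldest) -> assign | voices=[64 75 79]
Op 6: note_off(79): free voice 2 | voices=[64 75 -]
Op 7: note_on(60): voice 2 is free -> assigned | voices=[64 75 60]
Op 8: note_off(75): free voice 1 | voices=[64 - 60]
Op 9: note_off(64): free voice 0 | voices=[- - 60]

Answer: 2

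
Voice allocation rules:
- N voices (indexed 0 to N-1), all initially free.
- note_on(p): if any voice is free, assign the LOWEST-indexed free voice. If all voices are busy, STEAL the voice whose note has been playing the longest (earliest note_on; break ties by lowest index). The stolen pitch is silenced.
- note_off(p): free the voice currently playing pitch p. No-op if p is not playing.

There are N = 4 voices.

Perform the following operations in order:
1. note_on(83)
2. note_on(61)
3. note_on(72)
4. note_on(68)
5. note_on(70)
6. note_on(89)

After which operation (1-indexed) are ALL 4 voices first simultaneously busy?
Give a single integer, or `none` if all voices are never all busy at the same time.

Answer: 4

Derivation:
Op 1: note_on(83): voice 0 is free -> assigned | voices=[83 - - -]
Op 2: note_on(61): voice 1 is free -> assigned | voices=[83 61 - -]
Op 3: note_on(72): voice 2 is free -> assigned | voices=[83 61 72 -]
Op 4: note_on(68): voice 3 is free -> assigned | voices=[83 61 72 68]
Op 5: note_on(70): all voices busy, STEAL voice 0 (pitch 83, oldest) -> assign | voices=[70 61 72 68]
Op 6: note_on(89): all voices busy, STEAL voice 1 (pitch 61, oldest) -> assign | voices=[70 89 72 68]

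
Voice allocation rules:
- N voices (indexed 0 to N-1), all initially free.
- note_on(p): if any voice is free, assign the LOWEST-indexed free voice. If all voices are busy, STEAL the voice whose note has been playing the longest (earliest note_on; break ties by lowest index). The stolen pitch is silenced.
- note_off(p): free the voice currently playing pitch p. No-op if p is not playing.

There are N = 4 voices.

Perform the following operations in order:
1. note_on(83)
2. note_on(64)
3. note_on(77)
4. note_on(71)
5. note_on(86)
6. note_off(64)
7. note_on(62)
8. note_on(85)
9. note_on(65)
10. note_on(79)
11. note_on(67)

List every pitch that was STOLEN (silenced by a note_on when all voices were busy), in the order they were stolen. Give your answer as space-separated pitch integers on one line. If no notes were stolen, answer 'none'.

Answer: 83 77 71 86 62

Derivation:
Op 1: note_on(83): voice 0 is free -> assigned | voices=[83 - - -]
Op 2: note_on(64): voice 1 is free -> assigned | voices=[83 64 - -]
Op 3: note_on(77): voice 2 is free -> assigned | voices=[83 64 77 -]
Op 4: note_on(71): voice 3 is free -> assigned | voices=[83 64 77 71]
Op 5: note_on(86): all voices busy, STEAL voice 0 (pitch 83, oldest) -> assign | voices=[86 64 77 71]
Op 6: note_off(64): free voice 1 | voices=[86 - 77 71]
Op 7: note_on(62): voice 1 is free -> assigned | voices=[86 62 77 71]
Op 8: note_on(85): all voices busy, STEAL voice 2 (pitch 77, oldest) -> assign | voices=[86 62 85 71]
Op 9: note_on(65): all voices busy, STEAL voice 3 (pitch 71, oldest) -> assign | voices=[86 62 85 65]
Op 10: note_on(79): all voices busy, STEAL voice 0 (pitch 86, oldest) -> assign | voices=[79 62 85 65]
Op 11: note_on(67): all voices busy, STEAL voice 1 (pitch 62, oldest) -> assign | voices=[79 67 85 65]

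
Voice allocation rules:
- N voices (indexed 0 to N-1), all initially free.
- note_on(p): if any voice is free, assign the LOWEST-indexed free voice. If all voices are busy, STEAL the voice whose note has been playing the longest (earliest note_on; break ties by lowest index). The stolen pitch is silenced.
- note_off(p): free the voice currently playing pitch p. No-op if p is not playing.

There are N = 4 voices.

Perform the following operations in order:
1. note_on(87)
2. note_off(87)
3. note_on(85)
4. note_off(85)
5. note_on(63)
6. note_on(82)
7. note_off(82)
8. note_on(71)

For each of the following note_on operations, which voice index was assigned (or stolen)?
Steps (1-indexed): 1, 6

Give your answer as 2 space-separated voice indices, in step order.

Op 1: note_on(87): voice 0 is free -> assigned | voices=[87 - - -]
Op 2: note_off(87): free voice 0 | voices=[- - - -]
Op 3: note_on(85): voice 0 is free -> assigned | voices=[85 - - -]
Op 4: note_off(85): free voice 0 | voices=[- - - -]
Op 5: note_on(63): voice 0 is free -> assigned | voices=[63 - - -]
Op 6: note_on(82): voice 1 is free -> assigned | voices=[63 82 - -]
Op 7: note_off(82): free voice 1 | voices=[63 - - -]
Op 8: note_on(71): voice 1 is free -> assigned | voices=[63 71 - -]

Answer: 0 1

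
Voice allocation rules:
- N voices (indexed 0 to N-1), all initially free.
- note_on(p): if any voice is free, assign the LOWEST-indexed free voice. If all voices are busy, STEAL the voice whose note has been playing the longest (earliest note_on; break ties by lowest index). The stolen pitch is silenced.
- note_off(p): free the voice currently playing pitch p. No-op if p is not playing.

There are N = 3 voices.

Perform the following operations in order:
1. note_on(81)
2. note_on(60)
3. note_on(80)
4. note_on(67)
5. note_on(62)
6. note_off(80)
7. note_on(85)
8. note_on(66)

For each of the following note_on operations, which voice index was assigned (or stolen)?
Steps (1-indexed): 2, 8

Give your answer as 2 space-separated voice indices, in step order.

Op 1: note_on(81): voice 0 is free -> assigned | voices=[81 - -]
Op 2: note_on(60): voice 1 is free -> assigned | voices=[81 60 -]
Op 3: note_on(80): voice 2 is free -> assigned | voices=[81 60 80]
Op 4: note_on(67): all voices busy, STEAL voice 0 (pitch 81, oldest) -> assign | voices=[67 60 80]
Op 5: note_on(62): all voices busy, STEAL voice 1 (pitch 60, oldest) -> assign | voices=[67 62 80]
Op 6: note_off(80): free voice 2 | voices=[67 62 -]
Op 7: note_on(85): voice 2 is free -> assigned | voices=[67 62 85]
Op 8: note_on(66): all voices busy, STEAL voice 0 (pitch 67, oldest) -> assign | voices=[66 62 85]

Answer: 1 0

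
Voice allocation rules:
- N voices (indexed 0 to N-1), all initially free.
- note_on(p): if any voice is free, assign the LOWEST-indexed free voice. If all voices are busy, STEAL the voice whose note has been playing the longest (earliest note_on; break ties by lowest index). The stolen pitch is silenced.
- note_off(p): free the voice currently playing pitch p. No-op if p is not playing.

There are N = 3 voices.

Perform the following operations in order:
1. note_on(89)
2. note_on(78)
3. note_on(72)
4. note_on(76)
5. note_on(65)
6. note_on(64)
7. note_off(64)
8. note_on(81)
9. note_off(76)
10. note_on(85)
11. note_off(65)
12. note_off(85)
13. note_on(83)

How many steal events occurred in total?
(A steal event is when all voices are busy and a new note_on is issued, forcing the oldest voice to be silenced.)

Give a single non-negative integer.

Op 1: note_on(89): voice 0 is free -> assigned | voices=[89 - -]
Op 2: note_on(78): voice 1 is free -> assigned | voices=[89 78 -]
Op 3: note_on(72): voice 2 is free -> assigned | voices=[89 78 72]
Op 4: note_on(76): all voices busy, STEAL voice 0 (pitch 89, oldest) -> assign | voices=[76 78 72]
Op 5: note_on(65): all voices busy, STEAL voice 1 (pitch 78, oldest) -> assign | voices=[76 65 72]
Op 6: note_on(64): all voices busy, STEAL voice 2 (pitch 72, oldest) -> assign | voices=[76 65 64]
Op 7: note_off(64): free voice 2 | voices=[76 65 -]
Op 8: note_on(81): voice 2 is free -> assigned | voices=[76 65 81]
Op 9: note_off(76): free voice 0 | voices=[- 65 81]
Op 10: note_on(85): voice 0 is free -> assigned | voices=[85 65 81]
Op 11: note_off(65): free voice 1 | voices=[85 - 81]
Op 12: note_off(85): free voice 0 | voices=[- - 81]
Op 13: note_on(83): voice 0 is free -> assigned | voices=[83 - 81]

Answer: 3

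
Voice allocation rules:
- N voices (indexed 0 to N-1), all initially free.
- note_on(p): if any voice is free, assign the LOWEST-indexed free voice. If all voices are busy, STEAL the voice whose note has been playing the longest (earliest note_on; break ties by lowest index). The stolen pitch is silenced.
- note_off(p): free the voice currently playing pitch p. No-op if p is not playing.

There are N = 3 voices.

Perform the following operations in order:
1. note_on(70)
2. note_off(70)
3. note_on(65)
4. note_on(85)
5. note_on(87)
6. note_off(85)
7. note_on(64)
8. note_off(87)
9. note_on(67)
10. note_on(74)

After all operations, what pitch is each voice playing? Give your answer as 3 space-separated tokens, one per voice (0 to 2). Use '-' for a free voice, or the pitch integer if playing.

Op 1: note_on(70): voice 0 is free -> assigned | voices=[70 - -]
Op 2: note_off(70): free voice 0 | voices=[- - -]
Op 3: note_on(65): voice 0 is free -> assigned | voices=[65 - -]
Op 4: note_on(85): voice 1 is free -> assigned | voices=[65 85 -]
Op 5: note_on(87): voice 2 is free -> assigned | voices=[65 85 87]
Op 6: note_off(85): free voice 1 | voices=[65 - 87]
Op 7: note_on(64): voice 1 is free -> assigned | voices=[65 64 87]
Op 8: note_off(87): free voice 2 | voices=[65 64 -]
Op 9: note_on(67): voice 2 is free -> assigned | voices=[65 64 67]
Op 10: note_on(74): all voices busy, STEAL voice 0 (pitch 65, oldest) -> assign | voices=[74 64 67]

Answer: 74 64 67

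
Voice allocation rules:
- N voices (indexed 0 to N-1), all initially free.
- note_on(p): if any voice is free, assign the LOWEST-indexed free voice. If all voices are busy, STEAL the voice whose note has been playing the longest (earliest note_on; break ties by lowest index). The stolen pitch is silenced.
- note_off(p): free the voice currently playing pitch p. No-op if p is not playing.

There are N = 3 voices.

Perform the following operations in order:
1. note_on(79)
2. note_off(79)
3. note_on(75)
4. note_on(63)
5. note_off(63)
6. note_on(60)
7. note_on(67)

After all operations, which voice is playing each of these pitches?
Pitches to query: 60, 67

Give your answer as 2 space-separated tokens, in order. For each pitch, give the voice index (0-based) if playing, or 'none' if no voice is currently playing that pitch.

Answer: 1 2

Derivation:
Op 1: note_on(79): voice 0 is free -> assigned | voices=[79 - -]
Op 2: note_off(79): free voice 0 | voices=[- - -]
Op 3: note_on(75): voice 0 is free -> assigned | voices=[75 - -]
Op 4: note_on(63): voice 1 is free -> assigned | voices=[75 63 -]
Op 5: note_off(63): free voice 1 | voices=[75 - -]
Op 6: note_on(60): voice 1 is free -> assigned | voices=[75 60 -]
Op 7: note_on(67): voice 2 is free -> assigned | voices=[75 60 67]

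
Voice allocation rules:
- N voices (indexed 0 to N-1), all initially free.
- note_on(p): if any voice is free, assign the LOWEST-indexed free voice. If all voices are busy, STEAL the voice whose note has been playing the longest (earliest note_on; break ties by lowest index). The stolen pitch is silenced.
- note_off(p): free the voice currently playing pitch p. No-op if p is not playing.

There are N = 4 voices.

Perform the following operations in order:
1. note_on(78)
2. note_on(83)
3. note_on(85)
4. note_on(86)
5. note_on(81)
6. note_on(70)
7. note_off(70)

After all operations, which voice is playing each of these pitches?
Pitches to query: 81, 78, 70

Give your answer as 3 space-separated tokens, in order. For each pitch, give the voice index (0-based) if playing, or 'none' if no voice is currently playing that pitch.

Op 1: note_on(78): voice 0 is free -> assigned | voices=[78 - - -]
Op 2: note_on(83): voice 1 is free -> assigned | voices=[78 83 - -]
Op 3: note_on(85): voice 2 is free -> assigned | voices=[78 83 85 -]
Op 4: note_on(86): voice 3 is free -> assigned | voices=[78 83 85 86]
Op 5: note_on(81): all voices busy, STEAL voice 0 (pitch 78, oldest) -> assign | voices=[81 83 85 86]
Op 6: note_on(70): all voices busy, STEAL voice 1 (pitch 83, oldest) -> assign | voices=[81 70 85 86]
Op 7: note_off(70): free voice 1 | voices=[81 - 85 86]

Answer: 0 none none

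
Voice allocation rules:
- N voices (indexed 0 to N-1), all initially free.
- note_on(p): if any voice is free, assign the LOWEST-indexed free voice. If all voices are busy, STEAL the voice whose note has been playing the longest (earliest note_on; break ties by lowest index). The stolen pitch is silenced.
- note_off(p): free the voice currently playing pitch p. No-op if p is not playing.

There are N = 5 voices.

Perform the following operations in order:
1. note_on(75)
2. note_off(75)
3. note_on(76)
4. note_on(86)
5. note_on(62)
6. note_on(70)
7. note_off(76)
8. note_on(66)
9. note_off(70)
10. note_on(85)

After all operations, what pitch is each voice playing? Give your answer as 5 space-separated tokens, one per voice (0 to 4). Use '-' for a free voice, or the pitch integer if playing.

Op 1: note_on(75): voice 0 is free -> assigned | voices=[75 - - - -]
Op 2: note_off(75): free voice 0 | voices=[- - - - -]
Op 3: note_on(76): voice 0 is free -> assigned | voices=[76 - - - -]
Op 4: note_on(86): voice 1 is free -> assigned | voices=[76 86 - - -]
Op 5: note_on(62): voice 2 is free -> assigned | voices=[76 86 62 - -]
Op 6: note_on(70): voice 3 is free -> assigned | voices=[76 86 62 70 -]
Op 7: note_off(76): free voice 0 | voices=[- 86 62 70 -]
Op 8: note_on(66): voice 0 is free -> assigned | voices=[66 86 62 70 -]
Op 9: note_off(70): free voice 3 | voices=[66 86 62 - -]
Op 10: note_on(85): voice 3 is free -> assigned | voices=[66 86 62 85 -]

Answer: 66 86 62 85 -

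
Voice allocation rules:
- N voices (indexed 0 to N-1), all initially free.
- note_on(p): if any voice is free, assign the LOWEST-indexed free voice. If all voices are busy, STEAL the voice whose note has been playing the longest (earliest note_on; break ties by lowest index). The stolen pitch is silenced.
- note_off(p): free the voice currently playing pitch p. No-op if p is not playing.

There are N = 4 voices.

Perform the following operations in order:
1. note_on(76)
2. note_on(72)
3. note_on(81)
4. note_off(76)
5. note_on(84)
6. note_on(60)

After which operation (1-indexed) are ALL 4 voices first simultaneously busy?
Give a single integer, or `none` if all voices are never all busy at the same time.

Answer: 6

Derivation:
Op 1: note_on(76): voice 0 is free -> assigned | voices=[76 - - -]
Op 2: note_on(72): voice 1 is free -> assigned | voices=[76 72 - -]
Op 3: note_on(81): voice 2 is free -> assigned | voices=[76 72 81 -]
Op 4: note_off(76): free voice 0 | voices=[- 72 81 -]
Op 5: note_on(84): voice 0 is free -> assigned | voices=[84 72 81 -]
Op 6: note_on(60): voice 3 is free -> assigned | voices=[84 72 81 60]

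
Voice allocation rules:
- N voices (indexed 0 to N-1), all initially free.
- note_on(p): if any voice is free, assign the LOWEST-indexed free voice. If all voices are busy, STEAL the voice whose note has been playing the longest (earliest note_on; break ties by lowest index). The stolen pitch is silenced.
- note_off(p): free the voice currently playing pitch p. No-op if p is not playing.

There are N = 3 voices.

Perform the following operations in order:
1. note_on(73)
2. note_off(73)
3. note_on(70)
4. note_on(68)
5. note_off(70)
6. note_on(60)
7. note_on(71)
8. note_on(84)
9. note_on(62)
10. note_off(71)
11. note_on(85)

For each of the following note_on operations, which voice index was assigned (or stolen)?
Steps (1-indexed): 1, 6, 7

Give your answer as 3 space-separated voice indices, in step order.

Op 1: note_on(73): voice 0 is free -> assigned | voices=[73 - -]
Op 2: note_off(73): free voice 0 | voices=[- - -]
Op 3: note_on(70): voice 0 is free -> assigned | voices=[70 - -]
Op 4: note_on(68): voice 1 is free -> assigned | voices=[70 68 -]
Op 5: note_off(70): free voice 0 | voices=[- 68 -]
Op 6: note_on(60): voice 0 is free -> assigned | voices=[60 68 -]
Op 7: note_on(71): voice 2 is free -> assigned | voices=[60 68 71]
Op 8: note_on(84): all voices busy, STEAL voice 1 (pitch 68, oldest) -> assign | voices=[60 84 71]
Op 9: note_on(62): all voices busy, STEAL voice 0 (pitch 60, oldest) -> assign | voices=[62 84 71]
Op 10: note_off(71): free voice 2 | voices=[62 84 -]
Op 11: note_on(85): voice 2 is free -> assigned | voices=[62 84 85]

Answer: 0 0 2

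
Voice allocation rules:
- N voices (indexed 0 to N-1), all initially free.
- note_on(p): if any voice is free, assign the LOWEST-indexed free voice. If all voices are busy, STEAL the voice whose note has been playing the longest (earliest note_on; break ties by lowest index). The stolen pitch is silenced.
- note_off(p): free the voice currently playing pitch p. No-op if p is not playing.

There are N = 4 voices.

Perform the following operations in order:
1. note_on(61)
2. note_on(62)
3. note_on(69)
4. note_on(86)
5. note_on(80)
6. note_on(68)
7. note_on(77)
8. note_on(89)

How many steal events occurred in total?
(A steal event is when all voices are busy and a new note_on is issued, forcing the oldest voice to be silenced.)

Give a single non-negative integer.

Op 1: note_on(61): voice 0 is free -> assigned | voices=[61 - - -]
Op 2: note_on(62): voice 1 is free -> assigned | voices=[61 62 - -]
Op 3: note_on(69): voice 2 is free -> assigned | voices=[61 62 69 -]
Op 4: note_on(86): voice 3 is free -> assigned | voices=[61 62 69 86]
Op 5: note_on(80): all voices busy, STEAL voice 0 (pitch 61, oldest) -> assign | voices=[80 62 69 86]
Op 6: note_on(68): all voices busy, STEAL voice 1 (pitch 62, oldest) -> assign | voices=[80 68 69 86]
Op 7: note_on(77): all voices busy, STEAL voice 2 (pitch 69, oldest) -> assign | voices=[80 68 77 86]
Op 8: note_on(89): all voices busy, STEAL voice 3 (pitch 86, oldest) -> assign | voices=[80 68 77 89]

Answer: 4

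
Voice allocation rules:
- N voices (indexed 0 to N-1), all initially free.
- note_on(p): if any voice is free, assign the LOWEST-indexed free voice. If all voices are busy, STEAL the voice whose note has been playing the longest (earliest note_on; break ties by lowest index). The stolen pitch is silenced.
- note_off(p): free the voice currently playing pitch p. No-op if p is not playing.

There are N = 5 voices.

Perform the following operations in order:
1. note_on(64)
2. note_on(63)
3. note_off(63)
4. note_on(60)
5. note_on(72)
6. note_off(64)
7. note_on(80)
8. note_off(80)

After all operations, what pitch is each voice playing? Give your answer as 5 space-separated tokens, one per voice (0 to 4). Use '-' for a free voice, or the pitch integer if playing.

Answer: - 60 72 - -

Derivation:
Op 1: note_on(64): voice 0 is free -> assigned | voices=[64 - - - -]
Op 2: note_on(63): voice 1 is free -> assigned | voices=[64 63 - - -]
Op 3: note_off(63): free voice 1 | voices=[64 - - - -]
Op 4: note_on(60): voice 1 is free -> assigned | voices=[64 60 - - -]
Op 5: note_on(72): voice 2 is free -> assigned | voices=[64 60 72 - -]
Op 6: note_off(64): free voice 0 | voices=[- 60 72 - -]
Op 7: note_on(80): voice 0 is free -> assigned | voices=[80 60 72 - -]
Op 8: note_off(80): free voice 0 | voices=[- 60 72 - -]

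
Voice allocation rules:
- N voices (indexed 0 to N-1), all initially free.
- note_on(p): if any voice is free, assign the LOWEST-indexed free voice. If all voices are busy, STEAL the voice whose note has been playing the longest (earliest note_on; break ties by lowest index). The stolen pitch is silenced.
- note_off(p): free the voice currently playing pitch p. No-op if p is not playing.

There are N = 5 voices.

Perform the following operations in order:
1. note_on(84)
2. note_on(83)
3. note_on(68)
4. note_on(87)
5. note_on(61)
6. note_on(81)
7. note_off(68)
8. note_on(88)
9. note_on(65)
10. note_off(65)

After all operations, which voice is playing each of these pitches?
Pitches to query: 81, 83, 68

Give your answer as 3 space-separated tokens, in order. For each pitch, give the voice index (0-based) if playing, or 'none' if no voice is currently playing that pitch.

Op 1: note_on(84): voice 0 is free -> assigned | voices=[84 - - - -]
Op 2: note_on(83): voice 1 is free -> assigned | voices=[84 83 - - -]
Op 3: note_on(68): voice 2 is free -> assigned | voices=[84 83 68 - -]
Op 4: note_on(87): voice 3 is free -> assigned | voices=[84 83 68 87 -]
Op 5: note_on(61): voice 4 is free -> assigned | voices=[84 83 68 87 61]
Op 6: note_on(81): all voices busy, STEAL voice 0 (pitch 84, oldest) -> assign | voices=[81 83 68 87 61]
Op 7: note_off(68): free voice 2 | voices=[81 83 - 87 61]
Op 8: note_on(88): voice 2 is free -> assigned | voices=[81 83 88 87 61]
Op 9: note_on(65): all voices busy, STEAL voice 1 (pitch 83, oldest) -> assign | voices=[81 65 88 87 61]
Op 10: note_off(65): free voice 1 | voices=[81 - 88 87 61]

Answer: 0 none none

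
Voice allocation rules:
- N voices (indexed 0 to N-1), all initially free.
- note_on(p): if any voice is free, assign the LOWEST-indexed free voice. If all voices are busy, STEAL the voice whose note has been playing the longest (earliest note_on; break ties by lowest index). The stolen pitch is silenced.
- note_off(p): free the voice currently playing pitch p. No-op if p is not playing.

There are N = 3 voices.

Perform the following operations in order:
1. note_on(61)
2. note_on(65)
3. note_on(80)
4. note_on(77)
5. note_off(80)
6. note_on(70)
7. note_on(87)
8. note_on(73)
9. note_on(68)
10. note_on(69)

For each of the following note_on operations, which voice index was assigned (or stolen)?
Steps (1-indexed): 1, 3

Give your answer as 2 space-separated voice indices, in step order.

Op 1: note_on(61): voice 0 is free -> assigned | voices=[61 - -]
Op 2: note_on(65): voice 1 is free -> assigned | voices=[61 65 -]
Op 3: note_on(80): voice 2 is free -> assigned | voices=[61 65 80]
Op 4: note_on(77): all voices busy, STEAL voice 0 (pitch 61, oldest) -> assign | voices=[77 65 80]
Op 5: note_off(80): free voice 2 | voices=[77 65 -]
Op 6: note_on(70): voice 2 is free -> assigned | voices=[77 65 70]
Op 7: note_on(87): all voices busy, STEAL voice 1 (pitch 65, oldest) -> assign | voices=[77 87 70]
Op 8: note_on(73): all voices busy, STEAL voice 0 (pitch 77, oldest) -> assign | voices=[73 87 70]
Op 9: note_on(68): all voices busy, STEAL voice 2 (pitch 70, oldest) -> assign | voices=[73 87 68]
Op 10: note_on(69): all voices busy, STEAL voice 1 (pitch 87, oldest) -> assign | voices=[73 69 68]

Answer: 0 2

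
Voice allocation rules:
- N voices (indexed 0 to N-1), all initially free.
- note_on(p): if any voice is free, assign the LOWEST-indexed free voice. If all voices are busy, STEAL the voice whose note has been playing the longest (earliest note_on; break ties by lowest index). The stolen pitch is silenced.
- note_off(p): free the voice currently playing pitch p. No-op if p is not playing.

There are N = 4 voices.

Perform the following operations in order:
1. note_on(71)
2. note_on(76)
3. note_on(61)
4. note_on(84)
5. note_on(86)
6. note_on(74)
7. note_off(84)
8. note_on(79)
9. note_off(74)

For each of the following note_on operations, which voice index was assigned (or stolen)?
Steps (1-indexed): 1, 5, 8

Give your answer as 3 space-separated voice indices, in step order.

Answer: 0 0 3

Derivation:
Op 1: note_on(71): voice 0 is free -> assigned | voices=[71 - - -]
Op 2: note_on(76): voice 1 is free -> assigned | voices=[71 76 - -]
Op 3: note_on(61): voice 2 is free -> assigned | voices=[71 76 61 -]
Op 4: note_on(84): voice 3 is free -> assigned | voices=[71 76 61 84]
Op 5: note_on(86): all voices busy, STEAL voice 0 (pitch 71, oldest) -> assign | voices=[86 76 61 84]
Op 6: note_on(74): all voices busy, STEAL voice 1 (pitch 76, oldest) -> assign | voices=[86 74 61 84]
Op 7: note_off(84): free voice 3 | voices=[86 74 61 -]
Op 8: note_on(79): voice 3 is free -> assigned | voices=[86 74 61 79]
Op 9: note_off(74): free voice 1 | voices=[86 - 61 79]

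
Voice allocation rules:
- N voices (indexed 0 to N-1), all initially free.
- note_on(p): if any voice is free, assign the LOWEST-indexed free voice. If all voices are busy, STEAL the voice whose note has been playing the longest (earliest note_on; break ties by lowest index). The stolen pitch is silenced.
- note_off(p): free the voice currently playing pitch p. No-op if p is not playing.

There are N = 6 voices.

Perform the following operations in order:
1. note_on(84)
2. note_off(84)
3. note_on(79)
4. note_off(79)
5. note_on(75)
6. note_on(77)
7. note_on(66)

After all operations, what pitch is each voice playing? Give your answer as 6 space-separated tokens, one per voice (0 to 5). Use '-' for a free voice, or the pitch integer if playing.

Op 1: note_on(84): voice 0 is free -> assigned | voices=[84 - - - - -]
Op 2: note_off(84): free voice 0 | voices=[- - - - - -]
Op 3: note_on(79): voice 0 is free -> assigned | voices=[79 - - - - -]
Op 4: note_off(79): free voice 0 | voices=[- - - - - -]
Op 5: note_on(75): voice 0 is free -> assigned | voices=[75 - - - - -]
Op 6: note_on(77): voice 1 is free -> assigned | voices=[75 77 - - - -]
Op 7: note_on(66): voice 2 is free -> assigned | voices=[75 77 66 - - -]

Answer: 75 77 66 - - -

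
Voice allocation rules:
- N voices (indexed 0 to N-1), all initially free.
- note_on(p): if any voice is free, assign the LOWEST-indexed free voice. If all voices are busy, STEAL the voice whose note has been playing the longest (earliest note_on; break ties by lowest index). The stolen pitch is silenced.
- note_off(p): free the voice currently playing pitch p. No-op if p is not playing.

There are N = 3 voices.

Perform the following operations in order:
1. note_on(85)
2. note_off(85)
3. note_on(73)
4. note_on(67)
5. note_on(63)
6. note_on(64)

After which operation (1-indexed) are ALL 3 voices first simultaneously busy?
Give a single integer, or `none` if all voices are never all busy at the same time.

Answer: 5

Derivation:
Op 1: note_on(85): voice 0 is free -> assigned | voices=[85 - -]
Op 2: note_off(85): free voice 0 | voices=[- - -]
Op 3: note_on(73): voice 0 is free -> assigned | voices=[73 - -]
Op 4: note_on(67): voice 1 is free -> assigned | voices=[73 67 -]
Op 5: note_on(63): voice 2 is free -> assigned | voices=[73 67 63]
Op 6: note_on(64): all voices busy, STEAL voice 0 (pitch 73, oldest) -> assign | voices=[64 67 63]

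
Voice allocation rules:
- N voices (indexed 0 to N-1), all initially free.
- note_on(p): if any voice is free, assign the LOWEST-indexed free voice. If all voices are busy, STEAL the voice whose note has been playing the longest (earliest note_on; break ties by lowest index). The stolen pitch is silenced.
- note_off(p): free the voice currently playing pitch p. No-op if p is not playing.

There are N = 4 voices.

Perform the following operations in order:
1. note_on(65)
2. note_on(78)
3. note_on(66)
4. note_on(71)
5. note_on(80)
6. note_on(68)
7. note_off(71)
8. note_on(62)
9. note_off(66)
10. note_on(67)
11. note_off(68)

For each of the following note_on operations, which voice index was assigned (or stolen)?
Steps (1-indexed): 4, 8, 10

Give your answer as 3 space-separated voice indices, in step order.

Answer: 3 3 2

Derivation:
Op 1: note_on(65): voice 0 is free -> assigned | voices=[65 - - -]
Op 2: note_on(78): voice 1 is free -> assigned | voices=[65 78 - -]
Op 3: note_on(66): voice 2 is free -> assigned | voices=[65 78 66 -]
Op 4: note_on(71): voice 3 is free -> assigned | voices=[65 78 66 71]
Op 5: note_on(80): all voices busy, STEAL voice 0 (pitch 65, oldest) -> assign | voices=[80 78 66 71]
Op 6: note_on(68): all voices busy, STEAL voice 1 (pitch 78, oldest) -> assign | voices=[80 68 66 71]
Op 7: note_off(71): free voice 3 | voices=[80 68 66 -]
Op 8: note_on(62): voice 3 is free -> assigned | voices=[80 68 66 62]
Op 9: note_off(66): free voice 2 | voices=[80 68 - 62]
Op 10: note_on(67): voice 2 is free -> assigned | voices=[80 68 67 62]
Op 11: note_off(68): free voice 1 | voices=[80 - 67 62]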